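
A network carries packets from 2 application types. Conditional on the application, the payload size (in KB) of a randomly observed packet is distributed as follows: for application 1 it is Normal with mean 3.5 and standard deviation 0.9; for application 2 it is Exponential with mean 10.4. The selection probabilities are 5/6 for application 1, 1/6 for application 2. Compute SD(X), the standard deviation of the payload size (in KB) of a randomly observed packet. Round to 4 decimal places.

5.0313

Per component, 1: μ=3.5, E[X²]=13.06; 2: μ=10.4, E[X²]=216.32.
E[X] = 0.833333·3.5 + 0.166667·10.4 = 4.65.
E[X²] = 0.833333·13.06 + 0.166667·216.32 = 46.9367.
Var(X) = E[X²] − (E[X])² = 46.9367 − 21.6225 = 25.3142.
SD(X) = √25.3142 = 5.03132.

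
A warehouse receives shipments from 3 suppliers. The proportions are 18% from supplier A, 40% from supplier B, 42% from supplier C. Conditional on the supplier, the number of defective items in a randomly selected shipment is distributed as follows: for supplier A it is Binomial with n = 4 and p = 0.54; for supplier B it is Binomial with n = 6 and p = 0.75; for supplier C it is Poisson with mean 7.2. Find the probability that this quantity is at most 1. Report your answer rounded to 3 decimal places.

Conditional on each supplier, P(X ≤ 1): A: 0.25502; B: 0.00463867; C: 0.006122.
By total probability, P(X ≤ 1) = 0.18·0.25502 + 0.4·0.00463867 + 0.42·0.006122 = 0.0503304.

0.050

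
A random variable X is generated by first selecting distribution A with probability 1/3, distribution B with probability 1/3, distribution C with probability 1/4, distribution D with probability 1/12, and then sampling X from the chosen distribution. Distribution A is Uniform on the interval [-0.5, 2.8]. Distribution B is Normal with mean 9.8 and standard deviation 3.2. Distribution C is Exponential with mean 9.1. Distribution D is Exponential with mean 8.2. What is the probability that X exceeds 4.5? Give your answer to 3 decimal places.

Conditional on each component, P(X > 4.5): A: 0; B: 0.951164; C: 0.609872; D: 0.577654.
By total probability, P(X > 4.5) = 0.333333·0 + 0.333333·0.951164 + 0.25·0.609872 + 0.0833333·0.577654 = 0.517661.

0.518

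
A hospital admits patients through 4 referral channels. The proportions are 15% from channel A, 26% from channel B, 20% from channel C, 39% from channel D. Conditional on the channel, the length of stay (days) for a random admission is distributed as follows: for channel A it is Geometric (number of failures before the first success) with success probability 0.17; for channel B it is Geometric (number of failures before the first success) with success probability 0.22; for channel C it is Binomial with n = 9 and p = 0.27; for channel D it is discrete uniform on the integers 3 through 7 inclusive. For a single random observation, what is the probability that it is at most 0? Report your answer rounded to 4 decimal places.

Conditional on each channel, P(X ≤ 0): A: 0.17; B: 0.22; C: 0.0588716; D: 0.
By total probability, P(X ≤ 0) = 0.15·0.17 + 0.26·0.22 + 0.2·0.0588716 + 0.39·0 = 0.0944743.

0.0945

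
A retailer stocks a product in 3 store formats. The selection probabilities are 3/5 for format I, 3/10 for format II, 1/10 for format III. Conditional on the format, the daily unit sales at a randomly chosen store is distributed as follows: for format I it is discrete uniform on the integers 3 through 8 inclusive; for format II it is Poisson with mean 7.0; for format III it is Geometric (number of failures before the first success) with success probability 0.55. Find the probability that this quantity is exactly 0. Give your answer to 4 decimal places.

0.0553

Conditional on each format, P(X = 0): I: 0; II: 0.000911882; III: 0.55.
By total probability, P(X = 0) = 0.6·0 + 0.3·0.000911882 + 0.1·0.55 = 0.0552736.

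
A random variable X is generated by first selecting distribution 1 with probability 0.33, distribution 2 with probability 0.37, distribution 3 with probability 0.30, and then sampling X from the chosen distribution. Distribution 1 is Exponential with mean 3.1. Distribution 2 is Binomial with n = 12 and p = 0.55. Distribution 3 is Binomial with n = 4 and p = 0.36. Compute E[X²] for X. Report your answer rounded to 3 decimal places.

24.457

For each component E[X²] = Var + (mean)², giving 1: 19.22; 2: 46.53; 3: 2.9952.
Overall E[X²] = 0.33·19.22 + 0.37·46.53 + 0.3·2.9952 = 24.4573.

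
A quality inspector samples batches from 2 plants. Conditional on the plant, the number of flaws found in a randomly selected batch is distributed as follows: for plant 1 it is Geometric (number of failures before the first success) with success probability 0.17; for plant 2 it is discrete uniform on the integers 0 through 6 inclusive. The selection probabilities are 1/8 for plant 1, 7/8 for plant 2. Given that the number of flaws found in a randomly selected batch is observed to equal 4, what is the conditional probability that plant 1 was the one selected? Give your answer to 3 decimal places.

Likelihoods P(X=4 | ·): 1: 0.0806791; 2: 0.142857.
Posterior ∝ prior × likelihood. Numerator for 1: 0.125·0.0806791 = 0.0100849.
Normalizing constant: 0.125·0.0806791 + 0.875·0.142857 = 0.135085.
P(1 | observation) = 0.0100849 / 0.135085 = 0.074656.

0.075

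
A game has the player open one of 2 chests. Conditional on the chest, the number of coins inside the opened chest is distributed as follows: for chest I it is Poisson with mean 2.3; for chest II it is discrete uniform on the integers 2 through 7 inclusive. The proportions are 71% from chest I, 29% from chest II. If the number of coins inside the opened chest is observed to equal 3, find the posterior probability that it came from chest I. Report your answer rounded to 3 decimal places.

0.749

Likelihoods P(X=3 | ·): I: 0.203308; II: 0.166667.
Posterior ∝ prior × likelihood. Numerator for I: 0.71·0.203308 = 0.144349.
Normalizing constant: 0.71·0.203308 + 0.29·0.166667 = 0.192682.
P(I | observation) = 0.144349 / 0.192682 = 0.749155.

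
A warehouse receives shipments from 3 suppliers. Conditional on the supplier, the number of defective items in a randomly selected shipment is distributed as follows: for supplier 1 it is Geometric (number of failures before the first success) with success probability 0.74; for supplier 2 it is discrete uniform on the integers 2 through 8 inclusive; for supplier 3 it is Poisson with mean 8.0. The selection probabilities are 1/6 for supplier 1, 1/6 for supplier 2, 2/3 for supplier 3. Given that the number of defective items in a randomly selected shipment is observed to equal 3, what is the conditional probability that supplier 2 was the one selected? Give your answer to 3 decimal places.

Likelihoods P(X=3 | ·): 1: 0.0130062; 2: 0.142857; 3: 0.0286261.
Posterior ∝ prior × likelihood. Numerator for 2: 0.166667·0.142857 = 0.0238095.
Normalizing constant: 0.166667·0.0130062 + 0.166667·0.142857 + 0.666667·0.0286261 = 0.0450613.
P(2 | observation) = 0.0238095 / 0.0450613 = 0.52838.

0.528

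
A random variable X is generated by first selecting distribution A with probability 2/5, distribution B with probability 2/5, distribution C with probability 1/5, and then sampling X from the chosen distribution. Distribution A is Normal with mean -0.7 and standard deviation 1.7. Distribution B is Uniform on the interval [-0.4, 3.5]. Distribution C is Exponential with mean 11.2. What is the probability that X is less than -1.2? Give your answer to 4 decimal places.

0.1537

Conditional on each component, P(X < -1.2): A: 0.384334; B: 0; C: 0.
By total probability, P(X < -1.2) = 0.4·0.384334 + 0.4·0 + 0.2·0 = 0.153734.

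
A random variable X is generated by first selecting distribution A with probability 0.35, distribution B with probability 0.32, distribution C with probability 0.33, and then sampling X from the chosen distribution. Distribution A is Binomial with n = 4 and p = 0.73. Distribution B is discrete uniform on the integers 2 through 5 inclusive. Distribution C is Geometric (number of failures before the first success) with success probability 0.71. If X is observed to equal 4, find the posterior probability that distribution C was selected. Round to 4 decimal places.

0.0092

Likelihoods P(X=4 | ·): A: 0.283982; B: 0.25; C: 0.0050217.
Posterior ∝ prior × likelihood. Numerator for C: 0.33·0.0050217 = 0.00165716.
Normalizing constant: 0.35·0.283982 + 0.32·0.25 + 0.33·0.0050217 = 0.181051.
P(C | observation) = 0.00165716 / 0.181051 = 0.009153.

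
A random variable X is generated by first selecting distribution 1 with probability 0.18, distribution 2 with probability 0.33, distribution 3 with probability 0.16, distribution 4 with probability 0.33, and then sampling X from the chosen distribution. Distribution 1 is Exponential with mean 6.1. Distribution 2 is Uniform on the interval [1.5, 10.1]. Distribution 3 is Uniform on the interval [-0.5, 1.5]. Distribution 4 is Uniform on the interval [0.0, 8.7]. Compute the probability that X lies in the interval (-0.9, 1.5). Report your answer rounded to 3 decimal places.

0.256

Conditional on each component, P(-0.9 < X < 1.5): 1: 0.218001; 2: 0; 3: 1; 4: 0.172414.
By total probability, P(-0.9 < X < 1.5) = 0.18·0.218001 + 0.33·0 + 0.16·1 + 0.33·0.172414 = 0.256137.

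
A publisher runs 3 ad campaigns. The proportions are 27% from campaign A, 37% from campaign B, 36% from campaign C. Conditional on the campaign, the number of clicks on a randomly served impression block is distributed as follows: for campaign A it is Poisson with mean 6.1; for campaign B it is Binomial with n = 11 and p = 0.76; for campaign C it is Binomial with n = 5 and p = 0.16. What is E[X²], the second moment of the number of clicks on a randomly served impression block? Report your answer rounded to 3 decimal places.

For each component E[X²] = Var + (mean)², giving A: 43.31; B: 71.896; C: 1.312.
Overall E[X²] = 0.27·43.31 + 0.37·71.896 + 0.36·1.312 = 38.7675.

38.768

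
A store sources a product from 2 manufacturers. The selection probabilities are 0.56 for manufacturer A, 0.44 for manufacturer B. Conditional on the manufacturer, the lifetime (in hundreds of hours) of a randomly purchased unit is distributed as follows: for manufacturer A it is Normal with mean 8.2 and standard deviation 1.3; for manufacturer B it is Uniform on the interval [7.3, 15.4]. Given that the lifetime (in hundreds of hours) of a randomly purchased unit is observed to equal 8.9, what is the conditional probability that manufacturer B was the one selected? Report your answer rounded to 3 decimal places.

Likelihoods f(8.9 | ·): A: 0.265465; B: 0.123457.
Posterior ∝ prior × likelihood. Numerator for B: 0.44·0.123457 = 0.054321.
Normalizing constant: 0.56·0.265465 + 0.44·0.123457 = 0.202981.
P(B | observation) = 0.054321 / 0.202981 = 0.267616.

0.268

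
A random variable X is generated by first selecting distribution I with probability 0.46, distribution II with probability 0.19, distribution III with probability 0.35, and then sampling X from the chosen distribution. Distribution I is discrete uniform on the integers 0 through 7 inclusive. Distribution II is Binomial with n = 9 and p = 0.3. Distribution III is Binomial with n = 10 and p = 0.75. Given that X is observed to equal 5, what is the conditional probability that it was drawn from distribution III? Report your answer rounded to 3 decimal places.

0.222

Likelihoods P(X=5 | ·): I: 0.125; II: 0.0735138; III: 0.0583992.
Posterior ∝ prior × likelihood. Numerator for III: 0.35·0.0583992 = 0.0204397.
Normalizing constant: 0.46·0.125 + 0.19·0.0735138 + 0.35·0.0583992 = 0.0919073.
P(III | observation) = 0.0204397 / 0.0919073 = 0.222395.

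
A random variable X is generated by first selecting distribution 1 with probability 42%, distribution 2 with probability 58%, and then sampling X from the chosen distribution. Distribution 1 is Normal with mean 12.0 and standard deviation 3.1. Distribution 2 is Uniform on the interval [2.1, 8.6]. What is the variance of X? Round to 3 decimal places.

Per component, 1: μ=12, E[X²]=153.61; 2: μ=5.35, E[X²]=32.1433.
E[X] = 0.42·12 + 0.58·5.35 = 8.143.
E[X²] = 0.42·153.61 + 0.58·32.1433 = 83.1593.
Var(X) = E[X²] − (E[X])² = 83.1593 − 66.3084 = 16.8509.

16.851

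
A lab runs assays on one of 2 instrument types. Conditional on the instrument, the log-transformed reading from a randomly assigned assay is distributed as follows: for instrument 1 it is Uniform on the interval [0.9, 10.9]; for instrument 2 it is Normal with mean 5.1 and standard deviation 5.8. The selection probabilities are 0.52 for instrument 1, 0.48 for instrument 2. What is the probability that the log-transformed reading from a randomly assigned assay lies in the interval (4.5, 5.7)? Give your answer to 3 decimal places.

Conditional on each instrument, P(4.5 < X < 5.7): 1: 0.12; 2: 0.0823928.
By total probability, P(4.5 < X < 5.7) = 0.52·0.12 + 0.48·0.0823928 = 0.101949.

0.102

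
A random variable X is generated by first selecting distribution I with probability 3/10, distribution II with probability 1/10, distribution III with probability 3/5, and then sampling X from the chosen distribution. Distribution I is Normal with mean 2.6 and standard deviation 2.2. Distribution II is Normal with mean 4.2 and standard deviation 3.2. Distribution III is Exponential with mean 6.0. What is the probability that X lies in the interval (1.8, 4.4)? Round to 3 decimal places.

0.317

Conditional on each component, P(1.8 < X < 4.4): I: 0.435309; II: 0.29829; III: 0.260513.
By total probability, P(1.8 < X < 4.4) = 0.3·0.435309 + 0.1·0.29829 + 0.6·0.260513 = 0.316729.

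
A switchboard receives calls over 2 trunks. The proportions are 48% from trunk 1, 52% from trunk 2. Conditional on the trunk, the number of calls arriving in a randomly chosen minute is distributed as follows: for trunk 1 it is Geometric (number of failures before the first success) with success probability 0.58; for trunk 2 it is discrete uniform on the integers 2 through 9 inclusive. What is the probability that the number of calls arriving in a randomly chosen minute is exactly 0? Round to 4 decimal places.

Conditional on each trunk, P(X = 0): 1: 0.58; 2: 0.
By total probability, P(X = 0) = 0.48·0.58 + 0.52·0 = 0.2784.

0.2784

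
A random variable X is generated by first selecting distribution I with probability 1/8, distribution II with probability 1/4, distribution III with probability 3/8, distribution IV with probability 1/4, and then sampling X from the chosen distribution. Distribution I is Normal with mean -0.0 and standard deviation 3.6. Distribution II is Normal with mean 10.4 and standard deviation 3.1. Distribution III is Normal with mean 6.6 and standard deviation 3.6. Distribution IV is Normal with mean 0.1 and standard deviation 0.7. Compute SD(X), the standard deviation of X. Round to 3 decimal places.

5.135

Per component, I: μ=-0, E[X²]=12.96; II: μ=10.4, E[X²]=117.77; III: μ=6.6, E[X²]=56.52; IV: μ=0.1, E[X²]=0.5.
E[X] = 0.125·-0 + 0.25·10.4 + 0.375·6.6 + 0.25·0.1 = 5.1.
E[X²] = 0.125·12.96 + 0.25·117.77 + 0.375·56.52 + 0.25·0.5 = 52.3825.
Var(X) = E[X²] − (E[X])² = 52.3825 − 26.01 = 26.3725.
SD(X) = √26.3725 = 5.13542.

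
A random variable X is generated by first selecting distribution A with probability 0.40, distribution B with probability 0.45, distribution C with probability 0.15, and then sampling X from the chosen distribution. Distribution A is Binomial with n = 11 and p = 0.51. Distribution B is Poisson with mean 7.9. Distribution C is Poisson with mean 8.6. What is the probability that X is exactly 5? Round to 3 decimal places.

Conditional on each component, P(X = 5): A: 0.220632; B: 0.0950666; C: 0.0721736.
By total probability, P(X = 5) = 0.4·0.220632 + 0.45·0.0950666 + 0.15·0.0721736 = 0.141859.

0.142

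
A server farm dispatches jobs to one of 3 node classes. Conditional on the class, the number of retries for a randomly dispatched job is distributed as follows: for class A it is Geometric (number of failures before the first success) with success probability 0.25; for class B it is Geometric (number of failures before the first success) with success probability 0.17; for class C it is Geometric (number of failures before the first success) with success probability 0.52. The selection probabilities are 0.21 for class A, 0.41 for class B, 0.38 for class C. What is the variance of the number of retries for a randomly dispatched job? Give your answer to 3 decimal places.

18.061

Per component, A: μ=3, E[X²]=21; B: μ=4.88235, E[X²]=52.5571; C: μ=0.923077, E[X²]=2.62722.
E[X] = 0.21·3 + 0.41·4.88235 + 0.38·0.923077 = 2.98253.
E[X²] = 0.21·21 + 0.41·52.5571 + 0.38·2.62722 = 26.9568.
Var(X) = E[X²] − (E[X])² = 26.9568 − 8.89551 = 18.0612.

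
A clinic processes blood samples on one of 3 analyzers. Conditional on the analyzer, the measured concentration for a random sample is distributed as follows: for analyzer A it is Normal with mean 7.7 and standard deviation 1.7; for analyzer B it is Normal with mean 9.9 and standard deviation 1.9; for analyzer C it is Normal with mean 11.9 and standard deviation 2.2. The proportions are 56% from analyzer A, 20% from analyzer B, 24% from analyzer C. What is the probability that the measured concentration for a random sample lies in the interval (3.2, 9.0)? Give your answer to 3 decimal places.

Conditional on each analyzer, P(3.2 < X < 9.0): A: 0.773717; B: 0.317652; C: 0.0936831.
By total probability, P(3.2 < X < 9.0) = 0.56·0.773717 + 0.2·0.317652 + 0.24·0.0936831 = 0.519296.

0.519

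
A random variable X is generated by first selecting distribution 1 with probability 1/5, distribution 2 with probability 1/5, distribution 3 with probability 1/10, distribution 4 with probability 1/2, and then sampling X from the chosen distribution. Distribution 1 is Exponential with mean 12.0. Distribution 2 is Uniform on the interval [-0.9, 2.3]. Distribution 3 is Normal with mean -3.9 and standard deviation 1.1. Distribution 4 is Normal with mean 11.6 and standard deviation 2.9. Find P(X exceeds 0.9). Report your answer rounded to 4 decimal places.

0.7730

Conditional on each component, P(X > 0.9): 1: 0.927743; 2: 0.4375; 3: 6.39591e-06; 4: 0.999888.
By total probability, P(X > 0.9) = 0.2·0.927743 + 0.2·0.4375 + 0.1·6.39591e-06 + 0.5·0.999888 = 0.772993.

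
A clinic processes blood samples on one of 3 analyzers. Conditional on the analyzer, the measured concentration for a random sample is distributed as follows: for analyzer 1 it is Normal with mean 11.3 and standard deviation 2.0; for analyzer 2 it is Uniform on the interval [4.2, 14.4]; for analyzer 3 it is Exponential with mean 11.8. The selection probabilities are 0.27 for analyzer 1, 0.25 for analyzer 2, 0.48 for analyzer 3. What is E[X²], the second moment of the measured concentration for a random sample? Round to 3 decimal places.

For each component E[X²] = Var + (mean)², giving 1: 131.69; 2: 95.16; 3: 278.48.
Overall E[X²] = 0.27·131.69 + 0.25·95.16 + 0.48·278.48 = 193.017.

193.017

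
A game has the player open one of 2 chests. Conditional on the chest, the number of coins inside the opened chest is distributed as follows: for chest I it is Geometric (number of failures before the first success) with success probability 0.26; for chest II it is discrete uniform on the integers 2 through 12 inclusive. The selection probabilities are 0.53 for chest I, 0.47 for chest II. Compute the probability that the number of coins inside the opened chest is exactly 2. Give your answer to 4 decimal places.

Conditional on each chest, P(X = 2): I: 0.142376; II: 0.0909091.
By total probability, P(X = 2) = 0.53·0.142376 + 0.47·0.0909091 = 0.118187.

0.1182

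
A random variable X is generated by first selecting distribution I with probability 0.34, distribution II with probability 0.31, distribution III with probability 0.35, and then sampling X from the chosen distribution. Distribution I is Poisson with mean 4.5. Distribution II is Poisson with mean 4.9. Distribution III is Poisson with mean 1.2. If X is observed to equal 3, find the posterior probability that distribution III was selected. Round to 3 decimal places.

0.228

Likelihoods P(X=3 | ·): I: 0.168718; II: 0.146014; III: 0.0867439.
Posterior ∝ prior × likelihood. Numerator for III: 0.35·0.0867439 = 0.0303604.
Normalizing constant: 0.34·0.168718 + 0.31·0.146014 + 0.35·0.0867439 = 0.132989.
P(III | observation) = 0.0303604 / 0.132989 = 0.228293.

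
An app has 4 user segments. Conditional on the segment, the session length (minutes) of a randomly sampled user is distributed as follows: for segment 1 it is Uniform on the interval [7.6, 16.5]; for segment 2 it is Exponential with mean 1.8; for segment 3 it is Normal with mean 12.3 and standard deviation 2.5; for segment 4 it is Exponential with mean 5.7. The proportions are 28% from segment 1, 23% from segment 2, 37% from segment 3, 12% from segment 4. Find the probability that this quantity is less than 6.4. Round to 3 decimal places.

Conditional on each segment, P(X < 6.4): 1: 0; 2: 0.971434; 3: 0.00913747; 4: 0.674635.
By total probability, P(X < 6.4) = 0.28·0 + 0.23·0.971434 + 0.37·0.00913747 + 0.12·0.674635 = 0.307767.

0.308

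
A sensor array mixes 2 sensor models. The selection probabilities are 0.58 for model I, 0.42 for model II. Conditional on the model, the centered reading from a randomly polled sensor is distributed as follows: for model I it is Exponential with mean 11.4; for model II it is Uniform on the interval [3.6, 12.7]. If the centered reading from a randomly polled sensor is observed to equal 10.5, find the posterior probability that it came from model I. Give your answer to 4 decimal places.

Likelihoods f(10.5 | ·): I: 0.034921; II: 0.10989.
Posterior ∝ prior × likelihood. Numerator for I: 0.58·0.034921 = 0.0202542.
Normalizing constant: 0.58·0.034921 + 0.42·0.10989 = 0.066408.
P(I | observation) = 0.0202542 / 0.066408 = 0.304996.

0.3050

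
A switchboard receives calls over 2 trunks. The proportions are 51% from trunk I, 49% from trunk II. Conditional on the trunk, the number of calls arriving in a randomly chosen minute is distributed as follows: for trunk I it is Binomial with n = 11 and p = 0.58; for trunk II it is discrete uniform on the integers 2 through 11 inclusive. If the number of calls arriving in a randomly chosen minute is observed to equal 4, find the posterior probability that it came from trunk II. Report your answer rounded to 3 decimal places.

0.527

Likelihoods P(X=4 | ·): I: 0.0860936; II: 0.1.
Posterior ∝ prior × likelihood. Numerator for II: 0.49·0.1 = 0.049.
Normalizing constant: 0.51·0.0860936 + 0.49·0.1 = 0.0929077.
P(II | observation) = 0.049 / 0.0929077 = 0.527405.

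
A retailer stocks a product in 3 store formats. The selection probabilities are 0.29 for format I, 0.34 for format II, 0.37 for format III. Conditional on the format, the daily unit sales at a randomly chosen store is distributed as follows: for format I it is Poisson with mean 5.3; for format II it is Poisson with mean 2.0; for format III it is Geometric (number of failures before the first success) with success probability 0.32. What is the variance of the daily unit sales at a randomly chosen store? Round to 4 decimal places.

Per component, I: μ=5.3, E[X²]=33.39; II: μ=2, E[X²]=6; III: μ=2.125, E[X²]=11.1562.
E[X] = 0.29·5.3 + 0.34·2 + 0.37·2.125 = 3.00325.
E[X²] = 0.29·33.39 + 0.34·6 + 0.37·11.1562 = 15.8509.
Var(X) = E[X²] − (E[X])² = 15.8509 − 9.01951 = 6.8314.

6.8314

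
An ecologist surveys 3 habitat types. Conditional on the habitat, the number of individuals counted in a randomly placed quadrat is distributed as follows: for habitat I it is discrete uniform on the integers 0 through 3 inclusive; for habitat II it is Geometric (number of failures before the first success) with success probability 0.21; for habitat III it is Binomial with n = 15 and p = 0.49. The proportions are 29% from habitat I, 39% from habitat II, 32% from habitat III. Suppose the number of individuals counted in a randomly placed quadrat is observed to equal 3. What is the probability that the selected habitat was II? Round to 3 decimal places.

Likelihoods P(X=3 | ·): I: 0.25; II: 0.103538; III: 0.0165746.
Posterior ∝ prior × likelihood. Numerator for II: 0.39·0.103538 = 0.0403799.
Normalizing constant: 0.29·0.25 + 0.39·0.103538 + 0.32·0.0165746 = 0.118184.
P(II | observation) = 0.0403799 / 0.118184 = 0.34167.

0.342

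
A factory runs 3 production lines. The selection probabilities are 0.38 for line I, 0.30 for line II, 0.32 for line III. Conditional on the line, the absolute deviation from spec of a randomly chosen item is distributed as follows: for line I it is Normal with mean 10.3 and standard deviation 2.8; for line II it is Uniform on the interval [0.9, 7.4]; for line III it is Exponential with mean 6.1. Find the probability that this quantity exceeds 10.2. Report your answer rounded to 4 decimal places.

Conditional on each line, P(X > 10.2): I: 0.514245; II: 0; III: 0.187846.
By total probability, P(X > 10.2) = 0.38·0.514245 + 0.3·0 + 0.32·0.187846 = 0.255524.

0.2555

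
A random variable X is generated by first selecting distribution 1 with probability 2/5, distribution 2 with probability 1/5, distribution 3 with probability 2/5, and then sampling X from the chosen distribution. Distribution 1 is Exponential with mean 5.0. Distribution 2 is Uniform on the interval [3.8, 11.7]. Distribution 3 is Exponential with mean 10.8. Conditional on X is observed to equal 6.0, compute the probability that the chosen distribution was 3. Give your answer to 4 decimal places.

0.3007

Likelihoods f(6.0 | ·): 1: 0.0602388; 2: 0.126582; 3: 0.0531253.
Posterior ∝ prior × likelihood. Numerator for 3: 0.4·0.0531253 = 0.0212501.
Normalizing constant: 0.4·0.0602388 + 0.2·0.126582 + 0.4·0.0531253 = 0.0706621.
P(3 | observation) = 0.0212501 / 0.0706621 = 0.300729.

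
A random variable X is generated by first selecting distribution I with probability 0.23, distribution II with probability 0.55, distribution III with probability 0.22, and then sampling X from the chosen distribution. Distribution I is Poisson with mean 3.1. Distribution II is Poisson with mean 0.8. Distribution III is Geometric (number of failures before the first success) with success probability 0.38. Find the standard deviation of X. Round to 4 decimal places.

1.7203

Per component, I: μ=3.1, E[X²]=12.71; II: μ=0.8, E[X²]=1.44; III: μ=1.63158, E[X²]=6.95568.
E[X] = 0.23·3.1 + 0.55·0.8 + 0.22·1.63158 = 1.51195.
E[X²] = 0.23·12.71 + 0.55·1.44 + 0.22·6.95568 = 5.24555.
Var(X) = E[X²] − (E[X])² = 5.24555 − 2.28598 = 2.95956.
SD(X) = √2.95956 = 1.72034.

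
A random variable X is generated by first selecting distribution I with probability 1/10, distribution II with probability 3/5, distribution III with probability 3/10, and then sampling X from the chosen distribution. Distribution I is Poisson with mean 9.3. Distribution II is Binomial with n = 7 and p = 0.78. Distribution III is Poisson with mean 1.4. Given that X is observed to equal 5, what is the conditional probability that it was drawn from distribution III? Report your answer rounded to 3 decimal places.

Likelihoods P(X=5 | ·): I: 0.0530023; II: 0.293452; III: 0.0110521.
Posterior ∝ prior × likelihood. Numerator for III: 0.3·0.0110521 = 0.00331564.
Normalizing constant: 0.1·0.0530023 + 0.6·0.293452 + 0.3·0.0110521 = 0.184687.
P(III | observation) = 0.00331564 / 0.184687 = 0.0179527.

0.018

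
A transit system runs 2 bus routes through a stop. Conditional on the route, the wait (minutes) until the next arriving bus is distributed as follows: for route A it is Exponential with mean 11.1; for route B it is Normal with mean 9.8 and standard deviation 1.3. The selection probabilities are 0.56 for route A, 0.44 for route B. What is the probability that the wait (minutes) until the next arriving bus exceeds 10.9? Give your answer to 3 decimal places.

Conditional on each route, P(X > 10.9): A: 0.374568; B: 0.198733.
By total probability, P(X > 10.9) = 0.56·0.374568 + 0.44·0.198733 = 0.297201.

0.297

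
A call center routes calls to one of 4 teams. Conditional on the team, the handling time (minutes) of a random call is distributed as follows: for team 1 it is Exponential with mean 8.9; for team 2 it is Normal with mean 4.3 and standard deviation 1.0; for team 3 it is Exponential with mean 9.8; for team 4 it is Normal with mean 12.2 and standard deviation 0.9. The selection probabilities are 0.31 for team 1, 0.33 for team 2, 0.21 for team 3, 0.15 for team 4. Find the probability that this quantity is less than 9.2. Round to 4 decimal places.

0.6577

Conditional on each team, P(X < 9.2): 1: 0.644314; 2: 1; 3: 0.608894; 4: 0.00042906.
By total probability, P(X < 9.2) = 0.31·0.644314 + 0.33·1 + 0.21·0.608894 + 0.15·0.00042906 = 0.657669.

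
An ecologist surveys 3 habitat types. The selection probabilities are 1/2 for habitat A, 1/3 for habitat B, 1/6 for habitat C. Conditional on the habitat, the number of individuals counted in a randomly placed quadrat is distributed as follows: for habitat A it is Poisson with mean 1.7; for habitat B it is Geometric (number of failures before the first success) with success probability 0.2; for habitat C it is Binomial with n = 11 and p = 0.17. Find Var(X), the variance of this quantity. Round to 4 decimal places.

Per component, A: μ=1.7, E[X²]=4.59; B: μ=4, E[X²]=36; C: μ=1.87, E[X²]=5.049.
E[X] = 0.5·1.7 + 0.333333·4 + 0.166667·1.87 = 2.495.
E[X²] = 0.5·4.59 + 0.333333·36 + 0.166667·5.049 = 15.1365.
Var(X) = E[X²] − (E[X])² = 15.1365 − 6.22503 = 8.91147.

8.9115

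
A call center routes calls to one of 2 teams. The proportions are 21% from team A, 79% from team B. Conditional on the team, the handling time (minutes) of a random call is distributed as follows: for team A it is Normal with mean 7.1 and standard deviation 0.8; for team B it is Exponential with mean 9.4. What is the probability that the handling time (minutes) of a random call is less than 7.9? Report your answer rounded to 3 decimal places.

Conditional on each team, P(X < 7.9): A: 0.841345; B: 0.568473.
By total probability, P(X < 7.9) = 0.21·0.841345 + 0.79·0.568473 = 0.625776.

0.626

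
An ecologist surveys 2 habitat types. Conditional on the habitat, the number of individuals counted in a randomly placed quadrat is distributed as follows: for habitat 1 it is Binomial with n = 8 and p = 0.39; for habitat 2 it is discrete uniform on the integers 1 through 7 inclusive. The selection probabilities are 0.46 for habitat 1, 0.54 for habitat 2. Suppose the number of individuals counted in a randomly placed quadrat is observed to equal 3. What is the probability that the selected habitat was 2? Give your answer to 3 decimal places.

Likelihoods P(X=3 | ·): 1: 0.280563; 2: 0.142857.
Posterior ∝ prior × likelihood. Numerator for 2: 0.54·0.142857 = 0.0771429.
Normalizing constant: 0.46·0.280563 + 0.54·0.142857 = 0.206202.
P(2 | observation) = 0.0771429 / 0.206202 = 0.374113.

0.374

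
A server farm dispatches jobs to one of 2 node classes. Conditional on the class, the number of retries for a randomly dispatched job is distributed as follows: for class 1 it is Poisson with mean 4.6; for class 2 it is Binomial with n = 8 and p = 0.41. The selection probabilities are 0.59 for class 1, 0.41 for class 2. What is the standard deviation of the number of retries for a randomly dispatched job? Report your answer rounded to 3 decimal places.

Per component, 1: μ=4.6, E[X²]=25.76; 2: μ=3.28, E[X²]=12.6936.
E[X] = 0.59·4.6 + 0.41·3.28 = 4.0588.
E[X²] = 0.59·25.76 + 0.41·12.6936 = 20.4028.
Var(X) = E[X²] − (E[X])² = 20.4028 − 16.4739 = 3.92892.
SD(X) = √3.92892 = 1.98215.

1.982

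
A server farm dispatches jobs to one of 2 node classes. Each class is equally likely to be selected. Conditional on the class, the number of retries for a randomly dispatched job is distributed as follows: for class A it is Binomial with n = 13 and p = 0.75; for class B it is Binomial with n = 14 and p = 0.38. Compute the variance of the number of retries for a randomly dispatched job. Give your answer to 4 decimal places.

7.7742

Per component, A: μ=9.75, E[X²]=97.5; B: μ=5.32, E[X²]=31.6008.
E[X] = 0.5·9.75 + 0.5·5.32 = 7.535.
E[X²] = 0.5·97.5 + 0.5·31.6008 = 64.5504.
Var(X) = E[X²] − (E[X])² = 64.5504 − 56.7762 = 7.77417.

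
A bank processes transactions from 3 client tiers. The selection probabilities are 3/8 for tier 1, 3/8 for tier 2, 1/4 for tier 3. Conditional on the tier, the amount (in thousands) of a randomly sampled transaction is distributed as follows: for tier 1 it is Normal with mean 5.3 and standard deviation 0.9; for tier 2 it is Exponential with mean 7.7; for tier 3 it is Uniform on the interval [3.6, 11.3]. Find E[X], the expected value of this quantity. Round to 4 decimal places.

6.7375

Component means — 1: 5.3; 2: 7.7; 3: 7.45.
E[X] = 0.375·5.3 + 0.375·7.7 + 0.25·7.45 = 6.7375.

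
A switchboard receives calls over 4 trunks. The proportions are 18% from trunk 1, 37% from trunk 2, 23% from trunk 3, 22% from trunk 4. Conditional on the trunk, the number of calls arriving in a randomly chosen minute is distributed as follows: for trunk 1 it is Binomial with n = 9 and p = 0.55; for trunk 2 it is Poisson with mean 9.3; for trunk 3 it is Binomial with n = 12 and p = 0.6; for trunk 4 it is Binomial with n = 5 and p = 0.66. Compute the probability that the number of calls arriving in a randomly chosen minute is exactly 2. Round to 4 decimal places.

0.0470

Conditional on each trunk, P(X = 2): 1: 0.0406926; 2: 0.00395364; 3: 0.00249142; 4: 0.171208.
By total probability, P(X = 2) = 0.18·0.0406926 + 0.37·0.00395364 + 0.23·0.00249142 + 0.22·0.171208 = 0.0470264.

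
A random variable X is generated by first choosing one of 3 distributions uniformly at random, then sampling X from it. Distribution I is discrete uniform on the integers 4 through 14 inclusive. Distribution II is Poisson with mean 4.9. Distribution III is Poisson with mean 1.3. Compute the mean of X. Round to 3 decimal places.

5.067

Component means — I: 9; II: 4.9; III: 1.3.
E[X] = 0.333333·9 + 0.333333·4.9 + 0.333333·1.3 = 5.06667.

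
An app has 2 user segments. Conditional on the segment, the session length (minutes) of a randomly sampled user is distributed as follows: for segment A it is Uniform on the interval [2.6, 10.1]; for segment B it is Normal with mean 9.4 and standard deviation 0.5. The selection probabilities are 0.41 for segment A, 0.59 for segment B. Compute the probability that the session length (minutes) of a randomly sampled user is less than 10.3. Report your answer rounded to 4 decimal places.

0.9788

Conditional on each segment, P(X < 10.3): A: 1; B: 0.96407.
By total probability, P(X < 10.3) = 0.41·1 + 0.59·0.96407 = 0.978801.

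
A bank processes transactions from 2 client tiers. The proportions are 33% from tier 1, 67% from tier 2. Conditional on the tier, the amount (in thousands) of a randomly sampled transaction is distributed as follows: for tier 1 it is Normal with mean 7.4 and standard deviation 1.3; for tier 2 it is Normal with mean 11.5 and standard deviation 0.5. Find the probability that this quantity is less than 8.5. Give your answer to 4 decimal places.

Conditional on each tier, P(X < 8.5): 1: 0.801267; 2: 9.86588e-10.
By total probability, P(X < 8.5) = 0.33·0.801267 + 0.67·9.86588e-10 = 0.264418.

0.2644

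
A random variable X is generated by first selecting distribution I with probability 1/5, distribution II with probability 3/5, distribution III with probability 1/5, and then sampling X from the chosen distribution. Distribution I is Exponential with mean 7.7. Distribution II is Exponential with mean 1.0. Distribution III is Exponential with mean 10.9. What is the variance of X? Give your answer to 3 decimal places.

53.778

Per component, I: μ=7.7, E[X²]=118.58; II: μ=1, E[X²]=2; III: μ=10.9, E[X²]=237.62.
E[X] = 0.2·7.7 + 0.6·1 + 0.2·10.9 = 4.32.
E[X²] = 0.2·118.58 + 0.6·2 + 0.2·237.62 = 72.44.
Var(X) = E[X²] − (E[X])² = 72.44 − 18.6624 = 53.7776.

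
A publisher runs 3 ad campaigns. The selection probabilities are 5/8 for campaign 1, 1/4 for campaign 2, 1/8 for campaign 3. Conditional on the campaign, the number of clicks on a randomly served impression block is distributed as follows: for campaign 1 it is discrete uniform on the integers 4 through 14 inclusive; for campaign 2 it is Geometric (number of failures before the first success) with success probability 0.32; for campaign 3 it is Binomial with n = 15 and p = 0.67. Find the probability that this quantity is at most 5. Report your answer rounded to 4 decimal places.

0.3399

Conditional on each campaign, P(X ≤ 5): 1: 0.181818; 2: 0.901133; 3: 0.00785597.
By total probability, P(X ≤ 5) = 0.625·0.181818 + 0.25·0.901133 + 0.125·0.00785597 = 0.339901.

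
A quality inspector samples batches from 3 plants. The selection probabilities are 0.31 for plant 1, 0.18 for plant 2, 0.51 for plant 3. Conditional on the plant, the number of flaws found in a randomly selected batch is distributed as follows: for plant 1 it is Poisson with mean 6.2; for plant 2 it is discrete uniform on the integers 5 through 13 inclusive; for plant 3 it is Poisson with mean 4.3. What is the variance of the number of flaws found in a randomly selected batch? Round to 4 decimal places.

Per component, 1: μ=6.2, E[X²]=44.64; 2: μ=9, E[X²]=87.6667; 3: μ=4.3, E[X²]=22.79.
E[X] = 0.31·6.2 + 0.18·9 + 0.51·4.3 = 5.735.
E[X²] = 0.31·44.64 + 0.18·87.6667 + 0.51·22.79 = 41.2413.
Var(X) = E[X²] − (E[X])² = 41.2413 − 32.8902 = 8.35108.

8.3511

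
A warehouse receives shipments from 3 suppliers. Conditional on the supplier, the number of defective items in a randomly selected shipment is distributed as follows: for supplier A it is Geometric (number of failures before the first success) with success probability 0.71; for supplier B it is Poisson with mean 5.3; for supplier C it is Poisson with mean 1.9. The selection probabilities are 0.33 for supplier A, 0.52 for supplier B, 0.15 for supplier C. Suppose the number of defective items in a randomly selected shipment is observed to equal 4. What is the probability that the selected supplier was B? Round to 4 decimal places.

Likelihoods P(X=4 | ·): A: 0.0050217; B: 0.164109; C: 0.0812164.
Posterior ∝ prior × likelihood. Numerator for B: 0.52·0.164109 = 0.0853365.
Normalizing constant: 0.33·0.0050217 + 0.52·0.164109 + 0.15·0.0812164 = 0.0991761.
P(B | observation) = 0.0853365 / 0.0991761 = 0.860454.

0.8605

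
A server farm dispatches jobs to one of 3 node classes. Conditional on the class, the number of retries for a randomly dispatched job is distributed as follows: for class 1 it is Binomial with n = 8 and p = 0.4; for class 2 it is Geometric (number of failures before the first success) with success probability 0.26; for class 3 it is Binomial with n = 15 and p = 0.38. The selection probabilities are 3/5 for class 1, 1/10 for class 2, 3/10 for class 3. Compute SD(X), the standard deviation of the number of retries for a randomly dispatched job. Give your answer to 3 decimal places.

2.164

Per component, 1: μ=3.2, E[X²]=12.16; 2: μ=2.84615, E[X²]=19.0473; 3: μ=5.7, E[X²]=36.024.
E[X] = 0.6·3.2 + 0.1·2.84615 + 0.3·5.7 = 3.91462.
E[X²] = 0.6·12.16 + 0.1·19.0473 + 0.3·36.024 = 20.0079.
Var(X) = E[X²] − (E[X])² = 20.0079 − 15.3242 = 4.68372.
SD(X) = √4.68372 = 2.16419.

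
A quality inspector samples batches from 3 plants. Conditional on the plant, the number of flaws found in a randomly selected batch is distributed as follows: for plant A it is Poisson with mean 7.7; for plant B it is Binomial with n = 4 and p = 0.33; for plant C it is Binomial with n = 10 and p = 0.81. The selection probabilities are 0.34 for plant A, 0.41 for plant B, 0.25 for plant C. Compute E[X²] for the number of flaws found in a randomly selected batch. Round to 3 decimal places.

40.641

For each component E[X²] = Var + (mean)², giving A: 66.99; B: 2.6268; C: 67.149.
Overall E[X²] = 0.34·66.99 + 0.41·2.6268 + 0.25·67.149 = 40.6408.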